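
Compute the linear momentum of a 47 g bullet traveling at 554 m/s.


p = m*v = 0.047*554 = 26.04 kg·m/s

26.04 kg·m/s


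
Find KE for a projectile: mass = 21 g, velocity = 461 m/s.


E = 0.5*m*v^2 = 0.5*0.021*461^2 = 2231 J

2231 J


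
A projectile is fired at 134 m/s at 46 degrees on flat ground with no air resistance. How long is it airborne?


T = 2*v0*sin(theta)/g = 2*134*sin(46°)/9.81 = 19.65 s

19.65 s


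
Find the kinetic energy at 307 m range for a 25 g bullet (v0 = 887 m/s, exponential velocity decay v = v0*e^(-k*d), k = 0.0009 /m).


v = v0*exp(-k*d) = 887*exp(-0.0009*307) = 672.865 m/s
E = 0.5*m*v^2 = 0.5*0.025*672.865^2 = 5659 J

5659 J


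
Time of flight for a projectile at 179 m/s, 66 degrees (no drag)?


T = 2*v0*sin(theta)/g = 2*179*sin(66°)/9.81 = 33.34 s

33.34 s


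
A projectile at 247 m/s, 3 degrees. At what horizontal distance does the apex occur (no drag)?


R = v0^2*sin(2*theta)/g = 247^2*sin(2*3°)/9.81 = 650.069 m
apex_dist = R/2 = 650.069/2 = 325 m

325 m


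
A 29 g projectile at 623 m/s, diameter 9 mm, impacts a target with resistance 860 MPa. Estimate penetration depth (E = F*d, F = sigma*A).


A = pi*(d/2)^2 = pi*(9/2)^2 = 63.6173 mm^2
E = 0.5*m*v^2 = 0.5*0.029*623^2 = 5627.87 J
depth = E/(sigma*A) = 5627.87 J / (860 MPa * 63.6173 mm^2) = 5627.87/(860 * 63.6173) m = 0.102866 m ≈ 102.9 mm

102.9 mm


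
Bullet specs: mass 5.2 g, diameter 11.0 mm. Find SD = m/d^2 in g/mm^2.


SD = m/d^2 = 5.2/11.0^2 = 0.04298 g/mm^2

0.04298 g/mm^2


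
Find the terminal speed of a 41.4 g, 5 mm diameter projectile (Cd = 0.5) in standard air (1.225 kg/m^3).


A = pi*(d/2)^2 = pi*(5/2000)^2 = 1.96350e-05 m^2
vt = sqrt(2mg/(Cd*rho*A)) = sqrt(2*0.0414*9.81/(0.5 * 1.225 * 1.96350e-05)) = 259.9 m/s

259.9 m/s


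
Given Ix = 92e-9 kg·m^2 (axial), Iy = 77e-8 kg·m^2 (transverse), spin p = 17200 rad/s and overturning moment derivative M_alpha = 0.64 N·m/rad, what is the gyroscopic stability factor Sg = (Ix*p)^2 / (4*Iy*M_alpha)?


Sg = Ix^2 * p^2 / (4 * Iy * M_alpha) = (92e-9)^2 * 17200^2 / (4 * 77e-8 * 0.64) = 1.27

1.27


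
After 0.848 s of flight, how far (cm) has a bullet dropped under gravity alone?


drop = 0.5*g*t^2 = 0.5*9.81*0.848^2 = 3.52721 m ≈ 352.7 cm

352.7 cm


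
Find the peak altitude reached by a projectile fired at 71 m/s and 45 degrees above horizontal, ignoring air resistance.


H = (v0*sin(theta))^2 / (2g) = (71*sin(45°))^2 / (2*9.81) = 128.5 m

128.5 m


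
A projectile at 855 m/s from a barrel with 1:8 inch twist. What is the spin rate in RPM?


twist_m = 8*0.0254 = 0.2032 m
spin = v/twist = 855/0.2032 = 4207.677 rev/s
RPM = spin*60 = 4207.677*60 ≈ 252461 RPM

252461 RPM


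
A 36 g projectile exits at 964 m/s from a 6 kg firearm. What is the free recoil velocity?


v_recoil = m_p * v_p / m_gun = 0.036 * 964 / 6 = 5.784 m/s

5.784 m/s


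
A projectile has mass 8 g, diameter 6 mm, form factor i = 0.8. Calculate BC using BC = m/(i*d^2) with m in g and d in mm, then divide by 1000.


BC = m/(i*d^2*1000) = 8/(0.8 * 6^2 * 1000) = 0.0002778

0.0002778


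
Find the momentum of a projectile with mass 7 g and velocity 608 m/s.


p = m*v = 0.007*608 = 4.256 kg·m/s

4.256 kg·m/s


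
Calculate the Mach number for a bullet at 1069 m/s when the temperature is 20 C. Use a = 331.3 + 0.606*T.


a = 331.3 + 0.606*(20) = 343.42 m/s
M = v/a = 1069/343.42 = 3.113

3.113


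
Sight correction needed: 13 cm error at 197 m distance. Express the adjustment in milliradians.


1 mrad subtends 1 cm per 10 m of range, so adj = error_cm / (dist_m / 10) = 13 / (197/10) = 0.6599 mrad

0.6599 mrad


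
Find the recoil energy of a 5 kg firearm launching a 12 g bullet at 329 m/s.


v_r = m_p*v_p/m_gun = 0.012*329/5 = 0.7896 m/s, E_r = 0.5*m_gun*v_r^2 = 0.5*5*0.7896^2 = 1.559 J

1.559 J


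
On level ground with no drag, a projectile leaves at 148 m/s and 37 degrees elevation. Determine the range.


R = v0^2 * sin(2*theta) / g = 148^2 * sin(2*37°) / 9.81 = 2146 m

2146 m


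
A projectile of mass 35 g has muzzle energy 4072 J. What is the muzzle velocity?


v = sqrt(2*E/m) = sqrt(2*4072/0.035) = 482.4 m/s

482.4 m/s


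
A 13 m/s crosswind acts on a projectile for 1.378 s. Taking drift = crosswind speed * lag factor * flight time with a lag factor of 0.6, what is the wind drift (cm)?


drift = v_wind * lag * t = 13 * 0.6 * 1.378 = 10.7484 m ≈ 1075 cm

1075 cm


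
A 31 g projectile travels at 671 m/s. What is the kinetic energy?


E = 0.5*m*v^2 = 0.5*0.031*671^2 = 6979 J

6979 J


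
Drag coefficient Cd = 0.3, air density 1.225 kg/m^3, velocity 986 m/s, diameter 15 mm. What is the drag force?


A = pi*(d/2)^2 = pi*(15/2000)^2 = 1.76715e-04 m^2
Fd = 0.5*Cd*rho*A*v^2 = 0.5*0.3*1.225*1.76715e-04*986^2 = 31.57 N

31.57 N


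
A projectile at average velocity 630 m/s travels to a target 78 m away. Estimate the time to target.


t = d/v = 78/630 = 0.1238 s

0.1238 s


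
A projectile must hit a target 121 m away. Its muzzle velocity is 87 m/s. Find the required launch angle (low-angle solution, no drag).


sin(2*theta) = R*g/v0^2 = 121*9.81/87^2 = 0.156825, theta = arcsin(0.156825)/2 = 4.511°

4.511 degrees


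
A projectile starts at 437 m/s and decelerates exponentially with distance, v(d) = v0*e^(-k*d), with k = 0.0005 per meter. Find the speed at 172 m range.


v = v0*exp(-k*d) = 437*exp(-0.0005*172) = 401 m/s

401 m/s


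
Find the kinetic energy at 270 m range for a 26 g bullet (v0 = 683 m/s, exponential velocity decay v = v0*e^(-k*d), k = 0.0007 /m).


v = v0*exp(-k*d) = 683*exp(-0.0007*270) = 565.378 m/s
E = 0.5*m*v^2 = 0.5*0.026*565.378^2 = 4155 J

4155 J


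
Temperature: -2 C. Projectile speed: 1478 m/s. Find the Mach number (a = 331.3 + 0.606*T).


a = 331.3 + 0.606*(-2) = 330.088 m/s
M = v/a = 1478/330.088 = 4.478

4.478


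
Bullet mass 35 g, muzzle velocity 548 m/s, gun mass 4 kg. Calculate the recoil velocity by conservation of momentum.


v_recoil = m_p * v_p / m_gun = 0.035 * 548 / 4 = 4.795 m/s

4.795 m/s


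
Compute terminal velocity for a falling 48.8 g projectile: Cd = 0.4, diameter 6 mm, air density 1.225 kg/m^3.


A = pi*(d/2)^2 = pi*(6/2000)^2 = 2.82743e-05 m^2
vt = sqrt(2mg/(Cd*rho*A)) = sqrt(2*0.0488*9.81/(0.4 * 1.225 * 2.82743e-05)) = 262.9 m/s

262.9 m/s


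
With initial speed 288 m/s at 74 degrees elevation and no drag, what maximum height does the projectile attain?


H = (v0*sin(theta))^2 / (2g) = (288*sin(74°))^2 / (2*9.81) = 3906 m

3906 m


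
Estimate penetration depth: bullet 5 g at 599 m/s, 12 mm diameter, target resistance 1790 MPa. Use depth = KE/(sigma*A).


A = pi*(d/2)^2 = pi*(12/2)^2 = 113.097 mm^2
E = 0.5*m*v^2 = 0.5*0.005*599^2 = 897.003 J
depth = E/(sigma*A) = 897.003 J / (1790 MPa * 113.097 mm^2) = 897.003/(1790 * 113.097) m = 0.00443086 m ≈ 4.431 mm

4.431 mm


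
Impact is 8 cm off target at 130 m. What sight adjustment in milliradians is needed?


1 mrad subtends 1 cm per 10 m of range, so adj = error_cm / (dist_m / 10) = 8 / (130/10) = 0.6154 mrad

0.6154 mrad


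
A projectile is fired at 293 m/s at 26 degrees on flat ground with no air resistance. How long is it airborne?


T = 2*v0*sin(theta)/g = 2*293*sin(26°)/9.81 = 26.19 s

26.19 s


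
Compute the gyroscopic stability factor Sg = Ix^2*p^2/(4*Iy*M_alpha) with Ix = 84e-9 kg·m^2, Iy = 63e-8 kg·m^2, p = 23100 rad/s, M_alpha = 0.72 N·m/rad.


Sg = Ix^2 * p^2 / (4 * Iy * M_alpha) = (84e-9)^2 * 23100^2 / (4 * 63e-8 * 0.72) = 2.075

2.075


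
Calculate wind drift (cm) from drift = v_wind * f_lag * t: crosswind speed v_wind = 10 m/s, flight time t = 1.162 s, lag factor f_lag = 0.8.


drift = v_wind * lag * t = 10 * 0.8 * 1.162 = 9.296 m ≈ 929.6 cm

929.6 cm


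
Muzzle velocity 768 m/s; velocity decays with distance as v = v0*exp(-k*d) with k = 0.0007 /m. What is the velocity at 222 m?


v = v0*exp(-k*d) = 768*exp(-0.0007*222) = 657.5 m/s

657.5 m/s


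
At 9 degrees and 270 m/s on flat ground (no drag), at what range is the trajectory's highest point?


R = v0^2*sin(2*theta)/g = 270^2*sin(2*9°)/9.81 = 2296.36 m
apex_dist = R/2 = 2296.36/2 = 1148 m

1148 m


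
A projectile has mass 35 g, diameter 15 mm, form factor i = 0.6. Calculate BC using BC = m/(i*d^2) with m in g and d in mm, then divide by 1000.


BC = m/(i*d^2*1000) = 35/(0.6 * 15^2 * 1000) = 0.0002593

0.0002593


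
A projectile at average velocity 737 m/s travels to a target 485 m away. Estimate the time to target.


t = d/v = 485/737 = 0.6581 s

0.6581 s


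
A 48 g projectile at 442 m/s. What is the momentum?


p = m*v = 0.048*442 = 21.22 kg·m/s

21.22 kg·m/s


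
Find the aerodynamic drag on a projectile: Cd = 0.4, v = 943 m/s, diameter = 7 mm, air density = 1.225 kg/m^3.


A = pi*(d/2)^2 = pi*(7/2000)^2 = 3.84845e-05 m^2
Fd = 0.5*Cd*rho*A*v^2 = 0.5*0.4*1.225*3.84845e-05*943^2 = 8.384 N

8.384 N


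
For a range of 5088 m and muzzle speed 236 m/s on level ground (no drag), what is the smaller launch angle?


sin(2*theta) = R*g/v0^2 = 5088*9.81/236^2 = 0.896174, theta = arcsin(0.896174)/2 = 31.83°

31.83 degrees


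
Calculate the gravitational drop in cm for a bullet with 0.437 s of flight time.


drop = 0.5*g*t^2 = 0.5*9.81*0.437^2 = 0.936703 m ≈ 93.67 cm

93.67 cm


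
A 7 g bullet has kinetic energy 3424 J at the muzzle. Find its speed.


v = sqrt(2*E/m) = sqrt(2*3424/0.007) = 989.1 m/s

989.1 m/s


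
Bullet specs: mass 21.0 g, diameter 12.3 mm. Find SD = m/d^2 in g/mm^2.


SD = m/d^2 = 21.0/12.3^2 = 0.1388 g/mm^2

0.1388 g/mm^2


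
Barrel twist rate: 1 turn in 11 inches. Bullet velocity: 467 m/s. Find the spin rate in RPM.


twist_m = 11*0.0254 = 0.2794 m
spin = v/twist = 467/0.2794 = 1671.439 rev/s
RPM = spin*60 = 1671.439*60 ≈ 100286 RPM

100286 RPM


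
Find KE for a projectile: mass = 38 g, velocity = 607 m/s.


E = 0.5*m*v^2 = 0.5*0.038*607^2 = 7001 J

7001 J


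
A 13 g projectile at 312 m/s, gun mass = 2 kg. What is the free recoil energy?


v_r = m_p*v_p/m_gun = 0.013*312/2 = 2.028 m/s, E_r = 0.5*m_gun*v_r^2 = 0.5*2*2.028^2 = 4.113 J

4.113 J


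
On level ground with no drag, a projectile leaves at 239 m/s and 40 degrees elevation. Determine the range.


R = v0^2 * sin(2*theta) / g = 239^2 * sin(2*40°) / 9.81 = 5734 m

5734 m


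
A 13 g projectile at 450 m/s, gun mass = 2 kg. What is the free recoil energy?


v_r = m_p*v_p/m_gun = 0.013*450/2 = 2.925 m/s, E_r = 0.5*m_gun*v_r^2 = 0.5*2*2.925^2 = 8.556 J

8.556 J


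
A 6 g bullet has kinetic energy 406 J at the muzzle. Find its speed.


v = sqrt(2*E/m) = sqrt(2*406/0.006) = 367.9 m/s

367.9 m/s


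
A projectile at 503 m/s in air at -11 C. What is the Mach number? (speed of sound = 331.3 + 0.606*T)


a = 331.3 + 0.606*(-11) = 324.634 m/s
M = v/a = 503/324.634 = 1.549

1.549


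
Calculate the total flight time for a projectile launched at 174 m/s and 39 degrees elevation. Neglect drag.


T = 2*v0*sin(theta)/g = 2*174*sin(39°)/9.81 = 22.32 s

22.32 s


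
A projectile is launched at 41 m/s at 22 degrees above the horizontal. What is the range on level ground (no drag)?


R = v0^2 * sin(2*theta) / g = 41^2 * sin(2*22°) / 9.81 = 119 m

119 m


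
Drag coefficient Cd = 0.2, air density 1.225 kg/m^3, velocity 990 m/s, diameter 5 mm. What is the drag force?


A = pi*(d/2)^2 = pi*(5/2000)^2 = 1.96350e-05 m^2
Fd = 0.5*Cd*rho*A*v^2 = 0.5*0.2*1.225*1.96350e-05*990^2 = 2.357 N

2.357 N


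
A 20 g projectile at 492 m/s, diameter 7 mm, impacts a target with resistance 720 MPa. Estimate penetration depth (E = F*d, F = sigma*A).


A = pi*(d/2)^2 = pi*(7/2)^2 = 38.4845 mm^2
E = 0.5*m*v^2 = 0.5*0.02*492^2 = 2420.64 J
depth = E/(sigma*A) = 2420.64 J / (720 MPa * 38.4845 mm^2) = 2420.64/(720 * 38.4845) m = 0.0873598 m ≈ 87.36 mm

87.36 mm


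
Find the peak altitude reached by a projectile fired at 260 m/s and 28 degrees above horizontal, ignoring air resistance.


H = (v0*sin(theta))^2 / (2g) = (260*sin(28°))^2 / (2*9.81) = 759.4 m

759.4 m


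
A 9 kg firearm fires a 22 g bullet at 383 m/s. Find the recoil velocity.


v_recoil = m_p * v_p / m_gun = 0.022 * 383 / 9 = 0.9362 m/s

0.9362 m/s


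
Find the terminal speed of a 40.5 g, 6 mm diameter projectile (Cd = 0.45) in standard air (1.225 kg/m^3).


A = pi*(d/2)^2 = pi*(6/2000)^2 = 2.82743e-05 m^2
vt = sqrt(2mg/(Cd*rho*A)) = sqrt(2*0.0405*9.81/(0.45 * 1.225 * 2.82743e-05)) = 225.8 m/s

225.8 m/s


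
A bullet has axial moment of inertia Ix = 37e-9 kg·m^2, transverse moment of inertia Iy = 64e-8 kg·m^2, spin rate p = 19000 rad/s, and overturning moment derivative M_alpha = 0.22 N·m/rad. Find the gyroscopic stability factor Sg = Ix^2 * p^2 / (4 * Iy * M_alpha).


Sg = Ix^2 * p^2 / (4 * Iy * M_alpha) = (37e-9)^2 * 19000^2 / (4 * 64e-8 * 0.22) = 0.8775

0.8775


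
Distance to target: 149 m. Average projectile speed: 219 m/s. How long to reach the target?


t = d/v = 149/219 = 0.6804 s

0.6804 s


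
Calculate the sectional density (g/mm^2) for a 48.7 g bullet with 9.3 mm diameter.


SD = m/d^2 = 48.7/9.3^2 = 0.5631 g/mm^2

0.5631 g/mm^2


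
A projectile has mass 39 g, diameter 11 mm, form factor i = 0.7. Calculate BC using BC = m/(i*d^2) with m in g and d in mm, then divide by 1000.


BC = m/(i*d^2*1000) = 39/(0.7 * 11^2 * 1000) = 0.0004604

0.0004604


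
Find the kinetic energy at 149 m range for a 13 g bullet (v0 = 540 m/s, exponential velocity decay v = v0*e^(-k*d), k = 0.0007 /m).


v = v0*exp(-k*d) = 540*exp(-0.0007*149) = 486.516 m/s
E = 0.5*m*v^2 = 0.5*0.013*486.516^2 = 1539 J

1539 J


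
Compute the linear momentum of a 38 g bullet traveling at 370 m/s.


p = m*v = 0.038*370 = 14.06 kg·m/s

14.06 kg·m/s


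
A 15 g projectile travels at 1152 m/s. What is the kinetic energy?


E = 0.5*m*v^2 = 0.5*0.015*1152^2 = 9953 J

9953 J


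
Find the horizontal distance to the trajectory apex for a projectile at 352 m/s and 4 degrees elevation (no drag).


R = v0^2*sin(2*theta)/g = 352^2*sin(2*4°)/9.81 = 1757.81 m
apex_dist = R/2 = 1757.81/2 = 878.9 m

878.9 m


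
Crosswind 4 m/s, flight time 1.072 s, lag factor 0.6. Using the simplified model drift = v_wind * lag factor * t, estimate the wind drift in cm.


drift = v_wind * lag * t = 4 * 0.6 * 1.072 = 2.5728 m ≈ 257.3 cm

257.3 cm


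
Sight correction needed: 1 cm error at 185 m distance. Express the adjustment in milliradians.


1 mrad subtends 1 cm per 10 m of range, so adj = error_cm / (dist_m / 10) = 1 / (185/10) = 0.05405 mrad

0.05405 mrad


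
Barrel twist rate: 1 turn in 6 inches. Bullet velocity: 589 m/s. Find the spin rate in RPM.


twist_m = 6*0.0254 = 0.1524 m
spin = v/twist = 589/0.1524 = 3864.829 rev/s
RPM = spin*60 = 3864.829*60 ≈ 231890 RPM

231890 RPM


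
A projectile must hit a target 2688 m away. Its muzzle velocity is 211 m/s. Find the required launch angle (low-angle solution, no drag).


sin(2*theta) = R*g/v0^2 = 2688*9.81/211^2 = 0.592289, theta = arcsin(0.592289)/2 = 18.16°

18.16 degrees


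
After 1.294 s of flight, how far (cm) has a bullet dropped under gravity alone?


drop = 0.5*g*t^2 = 0.5*9.81*1.294^2 = 8.21311 m ≈ 821.3 cm

821.3 cm


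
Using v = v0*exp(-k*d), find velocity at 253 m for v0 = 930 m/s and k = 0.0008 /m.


v = v0*exp(-k*d) = 930*exp(-0.0008*253) = 759.6 m/s

759.6 m/s


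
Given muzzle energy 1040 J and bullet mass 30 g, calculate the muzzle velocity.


v = sqrt(2*E/m) = sqrt(2*1040/0.03) = 263.3 m/s

263.3 m/s


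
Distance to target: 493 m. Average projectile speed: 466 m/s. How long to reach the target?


t = d/v = 493/466 = 1.058 s

1.058 s


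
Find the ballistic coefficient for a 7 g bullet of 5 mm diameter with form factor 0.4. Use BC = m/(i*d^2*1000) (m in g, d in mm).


BC = m/(i*d^2*1000) = 7/(0.4 * 5^2 * 1000) = 0.0007

0.0007


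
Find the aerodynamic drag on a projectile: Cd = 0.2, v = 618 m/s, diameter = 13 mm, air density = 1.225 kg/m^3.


A = pi*(d/2)^2 = pi*(13/2000)^2 = 1.32732e-04 m^2
Fd = 0.5*Cd*rho*A*v^2 = 0.5*0.2*1.225*1.32732e-04*618^2 = 6.21 N

6.21 N


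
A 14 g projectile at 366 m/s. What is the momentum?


p = m*v = 0.014*366 = 5.124 kg·m/s

5.124 kg·m/s


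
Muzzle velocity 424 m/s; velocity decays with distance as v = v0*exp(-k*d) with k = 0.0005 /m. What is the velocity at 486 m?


v = v0*exp(-k*d) = 424*exp(-0.0005*486) = 332.5 m/s

332.5 m/s


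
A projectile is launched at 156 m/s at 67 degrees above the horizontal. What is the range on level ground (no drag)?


R = v0^2 * sin(2*theta) / g = 156^2 * sin(2*67°) / 9.81 = 1784 m

1784 m


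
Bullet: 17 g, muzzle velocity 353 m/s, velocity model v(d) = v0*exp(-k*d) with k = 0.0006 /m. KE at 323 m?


v = v0*exp(-k*d) = 353*exp(-0.0006*323) = 290.809 m/s
E = 0.5*m*v^2 = 0.5*0.017*290.809^2 = 718.8 J

718.8 J


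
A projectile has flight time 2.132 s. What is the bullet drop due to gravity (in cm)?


drop = 0.5*g*t^2 = 0.5*9.81*2.132^2 = 22.2953 m ≈ 2230 cm

2230 cm


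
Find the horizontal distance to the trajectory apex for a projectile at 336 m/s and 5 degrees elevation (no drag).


R = v0^2*sin(2*theta)/g = 336^2*sin(2*5°)/9.81 = 1998.39 m
apex_dist = R/2 = 1998.39/2 = 999.2 m

999.2 m


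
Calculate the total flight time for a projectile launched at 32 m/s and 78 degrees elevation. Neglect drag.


T = 2*v0*sin(theta)/g = 2*32*sin(78°)/9.81 = 6.381 s

6.381 s


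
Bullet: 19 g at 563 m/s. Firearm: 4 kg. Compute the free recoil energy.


v_r = m_p*v_p/m_gun = 0.019*563/4 = 2.67425 m/s, E_r = 0.5*m_gun*v_r^2 = 0.5*4*2.67425^2 = 14.3 J

14.3 J


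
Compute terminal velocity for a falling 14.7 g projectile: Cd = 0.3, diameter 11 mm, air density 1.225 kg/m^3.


A = pi*(d/2)^2 = pi*(11/2000)^2 = 9.50332e-05 m^2
vt = sqrt(2mg/(Cd*rho*A)) = sqrt(2*0.0147*9.81/(0.3 * 1.225 * 9.50332e-05)) = 90.87 m/s

90.87 m/s


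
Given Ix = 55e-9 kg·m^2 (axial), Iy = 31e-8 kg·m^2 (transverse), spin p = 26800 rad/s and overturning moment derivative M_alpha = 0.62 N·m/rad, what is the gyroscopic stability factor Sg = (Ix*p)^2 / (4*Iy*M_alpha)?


Sg = Ix^2 * p^2 / (4 * Iy * M_alpha) = (55e-9)^2 * 26800^2 / (4 * 31e-8 * 0.62) = 2.826

2.826


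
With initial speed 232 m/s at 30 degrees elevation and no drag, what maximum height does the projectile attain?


H = (v0*sin(theta))^2 / (2g) = (232*sin(30°))^2 / (2*9.81) = 685.8 m

685.8 m


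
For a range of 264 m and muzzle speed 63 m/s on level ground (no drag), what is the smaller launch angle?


sin(2*theta) = R*g/v0^2 = 264*9.81/63^2 = 0.652517, theta = arcsin(0.652517)/2 = 20.37°

20.37 degrees


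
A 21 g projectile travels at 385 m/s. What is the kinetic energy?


E = 0.5*m*v^2 = 0.5*0.021*385^2 = 1556 J

1556 J


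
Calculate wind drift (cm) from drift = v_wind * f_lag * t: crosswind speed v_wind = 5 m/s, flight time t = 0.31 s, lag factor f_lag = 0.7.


drift = v_wind * lag * t = 5 * 0.7 * 0.31 = 1.085 m ≈ 108.5 cm

108.5 cm


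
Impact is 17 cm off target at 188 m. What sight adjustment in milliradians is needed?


1 mrad subtends 1 cm per 10 m of range, so adj = error_cm / (dist_m / 10) = 17 / (188/10) = 0.9043 mrad

0.9043 mrad


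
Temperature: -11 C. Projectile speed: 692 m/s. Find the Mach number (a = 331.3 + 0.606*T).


a = 331.3 + 0.606*(-11) = 324.634 m/s
M = v/a = 692/324.634 = 2.132

2.132


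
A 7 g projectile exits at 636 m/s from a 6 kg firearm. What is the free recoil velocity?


v_recoil = m_p * v_p / m_gun = 0.007 * 636 / 6 = 0.742 m/s

0.742 m/s


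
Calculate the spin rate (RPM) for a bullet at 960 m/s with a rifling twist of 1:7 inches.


twist_m = 7*0.0254 = 0.1778 m
spin = v/twist = 960/0.1778 = 5399.325 rev/s
RPM = spin*60 = 5399.325*60 ≈ 323960 RPM

323960 RPM


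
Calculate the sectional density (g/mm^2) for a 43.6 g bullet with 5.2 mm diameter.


SD = m/d^2 = 43.6/5.2^2 = 1.612 g/mm^2

1.612 g/mm^2


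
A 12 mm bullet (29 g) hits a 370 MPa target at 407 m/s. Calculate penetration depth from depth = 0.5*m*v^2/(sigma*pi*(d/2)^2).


A = pi*(d/2)^2 = pi*(12/2)^2 = 113.097 mm^2
E = 0.5*m*v^2 = 0.5*0.029*407^2 = 2401.91 J
depth = E/(sigma*A) = 2401.91 J / (370 MPa * 113.097 mm^2) = 2401.91/(370 * 113.097) m = 0.0573988 m ≈ 57.4 mm

57.4 mm


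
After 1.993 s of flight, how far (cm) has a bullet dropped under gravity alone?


drop = 0.5*g*t^2 = 0.5*9.81*1.993^2 = 19.4829 m ≈ 1948 cm

1948 cm


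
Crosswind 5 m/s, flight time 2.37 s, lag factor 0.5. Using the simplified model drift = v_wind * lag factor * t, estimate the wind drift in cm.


drift = v_wind * lag * t = 5 * 0.5 * 2.37 = 5.925 m ≈ 592.5 cm

592.5 cm


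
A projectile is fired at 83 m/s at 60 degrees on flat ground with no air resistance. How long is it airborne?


T = 2*v0*sin(theta)/g = 2*83*sin(60°)/9.81 = 14.65 s

14.65 s


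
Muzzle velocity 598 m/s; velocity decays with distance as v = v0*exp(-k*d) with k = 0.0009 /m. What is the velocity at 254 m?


v = v0*exp(-k*d) = 598*exp(-0.0009*254) = 475.8 m/s

475.8 m/s


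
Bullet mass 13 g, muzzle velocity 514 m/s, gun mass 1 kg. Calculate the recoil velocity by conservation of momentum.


v_recoil = m_p * v_p / m_gun = 0.013 * 514 / 1 = 6.682 m/s

6.682 m/s


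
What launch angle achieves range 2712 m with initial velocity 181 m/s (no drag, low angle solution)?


sin(2*theta) = R*g/v0^2 = 2712*9.81/181^2 = 0.812085, theta = arcsin(0.812085)/2 = 27.15°

27.15 degrees


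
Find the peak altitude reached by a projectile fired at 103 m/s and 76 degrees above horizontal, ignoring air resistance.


H = (v0*sin(theta))^2 / (2g) = (103*sin(76°))^2 / (2*9.81) = 509.1 m

509.1 m


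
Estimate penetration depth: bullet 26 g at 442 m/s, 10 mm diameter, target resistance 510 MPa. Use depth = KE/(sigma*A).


A = pi*(d/2)^2 = pi*(10/2)^2 = 78.5398 mm^2
E = 0.5*m*v^2 = 0.5*0.026*442^2 = 2539.73 J
depth = E/(sigma*A) = 2539.73 J / (510 MPa * 78.5398 mm^2) = 2539.73/(510 * 78.5398) m = 0.0634056 m ≈ 63.41 mm

63.41 mm


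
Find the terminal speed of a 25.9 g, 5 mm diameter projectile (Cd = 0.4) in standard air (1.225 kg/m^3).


A = pi*(d/2)^2 = pi*(5/2000)^2 = 1.96350e-05 m^2
vt = sqrt(2mg/(Cd*rho*A)) = sqrt(2*0.0259*9.81/(0.4 * 1.225 * 1.96350e-05)) = 229.8 m/s

229.8 m/s


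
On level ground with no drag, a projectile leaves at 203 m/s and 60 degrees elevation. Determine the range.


R = v0^2 * sin(2*theta) / g = 203^2 * sin(2*60°) / 9.81 = 3638 m

3638 m


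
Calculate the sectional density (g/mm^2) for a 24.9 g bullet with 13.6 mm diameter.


SD = m/d^2 = 24.9/13.6^2 = 0.1346 g/mm^2

0.1346 g/mm^2


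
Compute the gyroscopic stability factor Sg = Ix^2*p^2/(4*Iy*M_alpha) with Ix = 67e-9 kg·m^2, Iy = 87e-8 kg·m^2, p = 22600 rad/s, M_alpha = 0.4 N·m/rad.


Sg = Ix^2 * p^2 / (4 * Iy * M_alpha) = (67e-9)^2 * 22600^2 / (4 * 87e-8 * 0.4) = 1.647

1.647


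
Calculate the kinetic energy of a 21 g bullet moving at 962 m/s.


E = 0.5*m*v^2 = 0.5*0.021*962^2 = 9717 J

9717 J


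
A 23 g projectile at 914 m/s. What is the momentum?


p = m*v = 0.023*914 = 21.02 kg·m/s

21.02 kg·m/s


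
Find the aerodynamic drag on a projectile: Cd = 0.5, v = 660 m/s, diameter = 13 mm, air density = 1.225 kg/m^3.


A = pi*(d/2)^2 = pi*(13/2000)^2 = 1.32732e-04 m^2
Fd = 0.5*Cd*rho*A*v^2 = 0.5*0.5*1.225*1.32732e-04*660^2 = 17.71 N

17.71 N


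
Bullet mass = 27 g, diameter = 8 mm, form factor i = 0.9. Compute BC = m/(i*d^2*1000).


BC = m/(i*d^2*1000) = 27/(0.9 * 8^2 * 1000) = 0.0004687

0.0004687


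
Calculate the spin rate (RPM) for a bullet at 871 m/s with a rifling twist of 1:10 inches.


twist_m = 10*0.0254 = 0.254 m
spin = v/twist = 871/0.254 = 3429.134 rev/s
RPM = spin*60 = 3429.134*60 ≈ 205748 RPM

205748 RPM


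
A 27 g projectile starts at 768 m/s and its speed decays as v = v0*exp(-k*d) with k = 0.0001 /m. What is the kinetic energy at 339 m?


v = v0*exp(-k*d) = 768*exp(-0.0001*339) = 742.401 m/s
E = 0.5*m*v^2 = 0.5*0.027*742.401^2 = 7441 J

7441 J


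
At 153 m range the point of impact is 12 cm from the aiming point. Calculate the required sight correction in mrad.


1 mrad subtends 1 cm per 10 m of range, so adj = error_cm / (dist_m / 10) = 12 / (153/10) = 0.7843 mrad

0.7843 mrad


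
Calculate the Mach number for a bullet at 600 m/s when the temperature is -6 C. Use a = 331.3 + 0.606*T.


a = 331.3 + 0.606*(-6) = 327.664 m/s
M = v/a = 600/327.664 = 1.831

1.831


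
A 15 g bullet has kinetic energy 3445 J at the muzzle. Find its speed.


v = sqrt(2*E/m) = sqrt(2*3445/0.015) = 677.7 m/s

677.7 m/s


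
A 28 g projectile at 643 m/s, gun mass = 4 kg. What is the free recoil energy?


v_r = m_p*v_p/m_gun = 0.028*643/4 = 4.501 m/s, E_r = 0.5*m_gun*v_r^2 = 0.5*4*4.501^2 = 40.52 J

40.52 J


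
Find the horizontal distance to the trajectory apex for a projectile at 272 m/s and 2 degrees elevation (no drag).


R = v0^2*sin(2*theta)/g = 272^2*sin(2*2°)/9.81 = 526.082 m
apex_dist = R/2 = 526.082/2 = 263 m

263 m


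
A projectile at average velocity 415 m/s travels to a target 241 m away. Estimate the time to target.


t = d/v = 241/415 = 0.5807 s

0.5807 s


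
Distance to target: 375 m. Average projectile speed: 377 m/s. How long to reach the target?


t = d/v = 375/377 = 0.9947 s

0.9947 s


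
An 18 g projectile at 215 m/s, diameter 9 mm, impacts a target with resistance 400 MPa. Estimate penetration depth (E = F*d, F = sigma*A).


A = pi*(d/2)^2 = pi*(9/2)^2 = 63.6173 mm^2
E = 0.5*m*v^2 = 0.5*0.018*215^2 = 416.025 J
depth = E/(sigma*A) = 416.025 J / (400 MPa * 63.6173 mm^2) = 416.025/(400 * 63.6173) m = 0.0163487 m ≈ 16.35 mm

16.35 mm


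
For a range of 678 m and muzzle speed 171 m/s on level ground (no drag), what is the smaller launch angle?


sin(2*theta) = R*g/v0^2 = 678*9.81/171^2 = 0.227461, theta = arcsin(0.227461)/2 = 6.574°

6.574 degrees


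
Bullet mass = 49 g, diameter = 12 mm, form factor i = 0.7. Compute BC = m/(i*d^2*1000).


BC = m/(i*d^2*1000) = 49/(0.7 * 12^2 * 1000) = 0.0004861

0.0004861


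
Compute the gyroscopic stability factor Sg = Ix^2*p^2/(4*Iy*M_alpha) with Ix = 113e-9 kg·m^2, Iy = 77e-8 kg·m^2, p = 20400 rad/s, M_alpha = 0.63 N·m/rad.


Sg = Ix^2 * p^2 / (4 * Iy * M_alpha) = (113e-9)^2 * 20400^2 / (4 * 77e-8 * 0.63) = 2.739

2.739


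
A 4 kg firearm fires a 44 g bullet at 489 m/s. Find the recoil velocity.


v_recoil = m_p * v_p / m_gun = 0.044 * 489 / 4 = 5.379 m/s

5.379 m/s


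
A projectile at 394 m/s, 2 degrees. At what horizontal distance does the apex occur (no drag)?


R = v0^2*sin(2*theta)/g = 394^2*sin(2*2°)/9.81 = 1103.84 m
apex_dist = R/2 = 1103.84/2 = 551.9 m

551.9 m


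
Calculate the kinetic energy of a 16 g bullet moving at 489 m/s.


E = 0.5*m*v^2 = 0.5*0.016*489^2 = 1913 J

1913 J


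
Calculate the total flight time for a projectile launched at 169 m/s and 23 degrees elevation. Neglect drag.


T = 2*v0*sin(theta)/g = 2*169*sin(23°)/9.81 = 13.46 s

13.46 s


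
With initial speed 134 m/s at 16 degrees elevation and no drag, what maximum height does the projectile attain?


H = (v0*sin(theta))^2 / (2g) = (134*sin(16°))^2 / (2*9.81) = 69.53 m

69.53 m


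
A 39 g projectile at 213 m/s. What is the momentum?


p = m*v = 0.039*213 = 8.307 kg·m/s

8.307 kg·m/s


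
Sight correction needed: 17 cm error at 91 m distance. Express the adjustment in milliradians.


1 mrad subtends 1 cm per 10 m of range, so adj = error_cm / (dist_m / 10) = 17 / (91/10) = 1.868 mrad

1.868 mrad


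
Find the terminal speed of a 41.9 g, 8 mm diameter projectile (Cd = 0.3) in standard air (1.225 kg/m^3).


A = pi*(d/2)^2 = pi*(8/2000)^2 = 5.02655e-05 m^2
vt = sqrt(2mg/(Cd*rho*A)) = sqrt(2*0.0419*9.81/(0.3 * 1.225 * 5.02655e-05)) = 211 m/s

211 m/s


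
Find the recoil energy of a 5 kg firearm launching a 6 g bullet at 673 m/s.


v_r = m_p*v_p/m_gun = 0.006*673/5 = 0.8076 m/s, E_r = 0.5*m_gun*v_r^2 = 0.5*5*0.8076^2 = 1.631 J

1.631 J


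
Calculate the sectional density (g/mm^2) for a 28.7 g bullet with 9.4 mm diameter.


SD = m/d^2 = 28.7/9.4^2 = 0.3248 g/mm^2

0.3248 g/mm^2


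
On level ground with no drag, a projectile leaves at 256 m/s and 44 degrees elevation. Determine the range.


R = v0^2 * sin(2*theta) / g = 256^2 * sin(2*44°) / 9.81 = 6676 m

6676 m


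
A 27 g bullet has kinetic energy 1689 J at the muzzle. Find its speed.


v = sqrt(2*E/m) = sqrt(2*1689/0.027) = 353.7 m/s

353.7 m/s


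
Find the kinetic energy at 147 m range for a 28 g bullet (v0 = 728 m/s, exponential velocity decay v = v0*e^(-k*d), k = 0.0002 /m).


v = v0*exp(-k*d) = 728*exp(-0.0002*147) = 706.908 m/s
E = 0.5*m*v^2 = 0.5*0.028*706.908^2 = 6996 J

6996 J


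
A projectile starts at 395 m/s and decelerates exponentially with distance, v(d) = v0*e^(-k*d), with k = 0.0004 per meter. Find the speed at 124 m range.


v = v0*exp(-k*d) = 395*exp(-0.0004*124) = 375.9 m/s

375.9 m/s


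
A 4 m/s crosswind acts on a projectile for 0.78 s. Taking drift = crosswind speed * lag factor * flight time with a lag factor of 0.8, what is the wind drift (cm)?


drift = v_wind * lag * t = 4 * 0.8 * 0.78 = 2.496 m ≈ 249.6 cm

249.6 cm


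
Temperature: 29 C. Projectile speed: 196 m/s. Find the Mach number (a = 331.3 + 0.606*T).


a = 331.3 + 0.606*(29) = 348.874 m/s
M = v/a = 196/348.874 = 0.5618

0.5618


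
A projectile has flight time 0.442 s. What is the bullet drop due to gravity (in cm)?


drop = 0.5*g*t^2 = 0.5*9.81*0.442^2 = 0.95826 m ≈ 95.83 cm

95.83 cm


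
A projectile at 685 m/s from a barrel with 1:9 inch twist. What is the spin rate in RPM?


twist_m = 9*0.0254 = 0.2286 m
spin = v/twist = 685/0.2286 = 2996.5 rev/s
RPM = spin*60 = 2996.5*60 ≈ 179790 RPM

179790 RPM


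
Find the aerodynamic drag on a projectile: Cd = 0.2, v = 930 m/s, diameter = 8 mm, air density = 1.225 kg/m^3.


A = pi*(d/2)^2 = pi*(8/2000)^2 = 5.02655e-05 m^2
Fd = 0.5*Cd*rho*A*v^2 = 0.5*0.2*1.225*5.02655e-05*930^2 = 5.326 N

5.326 N


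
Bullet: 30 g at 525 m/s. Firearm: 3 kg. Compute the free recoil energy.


v_r = m_p*v_p/m_gun = 0.03*525/3 = 5.25 m/s, E_r = 0.5*m_gun*v_r^2 = 0.5*3*5.25^2 = 41.34 J

41.34 J


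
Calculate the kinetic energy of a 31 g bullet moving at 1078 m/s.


E = 0.5*m*v^2 = 0.5*0.031*1078^2 = 18012 J

18012 J


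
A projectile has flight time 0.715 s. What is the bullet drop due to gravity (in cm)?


drop = 0.5*g*t^2 = 0.5*9.81*0.715^2 = 2.50756 m ≈ 250.8 cm

250.8 cm


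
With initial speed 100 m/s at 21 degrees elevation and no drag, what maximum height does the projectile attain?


H = (v0*sin(theta))^2 / (2g) = (100*sin(21°))^2 / (2*9.81) = 65.46 m

65.46 m


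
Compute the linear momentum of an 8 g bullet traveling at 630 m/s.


p = m*v = 0.008*630 = 5.04 kg·m/s

5.04 kg·m/s


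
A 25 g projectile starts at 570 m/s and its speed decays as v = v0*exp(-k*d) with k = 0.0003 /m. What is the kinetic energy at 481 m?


v = v0*exp(-k*d) = 570*exp(-0.0003*481) = 493.408 m/s
E = 0.5*m*v^2 = 0.5*0.025*493.408^2 = 3043 J

3043 J


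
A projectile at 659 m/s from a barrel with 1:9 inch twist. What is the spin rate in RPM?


twist_m = 9*0.0254 = 0.2286 m
spin = v/twist = 659/0.2286 = 2882.765 rev/s
RPM = spin*60 = 2882.765*60 ≈ 172966 RPM

172966 RPM


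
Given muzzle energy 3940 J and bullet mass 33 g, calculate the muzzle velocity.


v = sqrt(2*E/m) = sqrt(2*3940/0.033) = 488.7 m/s

488.7 m/s


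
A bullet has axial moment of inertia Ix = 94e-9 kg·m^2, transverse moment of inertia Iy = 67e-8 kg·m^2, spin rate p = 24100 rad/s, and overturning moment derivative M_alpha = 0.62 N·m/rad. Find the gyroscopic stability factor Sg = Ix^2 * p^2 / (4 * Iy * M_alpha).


Sg = Ix^2 * p^2 / (4 * Iy * M_alpha) = (94e-9)^2 * 24100^2 / (4 * 67e-8 * 0.62) = 3.089

3.089


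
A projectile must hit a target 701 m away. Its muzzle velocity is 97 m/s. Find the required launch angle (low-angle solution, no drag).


sin(2*theta) = R*g/v0^2 = 701*9.81/97^2 = 0.730876, theta = arcsin(0.730876)/2 = 23.48°

23.48 degrees


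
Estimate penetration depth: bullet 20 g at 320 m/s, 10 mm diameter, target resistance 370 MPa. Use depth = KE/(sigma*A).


A = pi*(d/2)^2 = pi*(10/2)^2 = 78.5398 mm^2
E = 0.5*m*v^2 = 0.5*0.02*320^2 = 1024 J
depth = E/(sigma*A) = 1024 J / (370 MPa * 78.5398 mm^2) = 1024/(370 * 78.5398) m = 0.0352378 m ≈ 35.24 mm

35.24 mm


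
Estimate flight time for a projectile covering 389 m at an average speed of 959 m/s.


t = d/v = 389/959 = 0.4056 s

0.4056 s


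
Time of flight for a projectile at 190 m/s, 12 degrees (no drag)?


T = 2*v0*sin(theta)/g = 2*190*sin(12°)/9.81 = 8.054 s

8.054 s


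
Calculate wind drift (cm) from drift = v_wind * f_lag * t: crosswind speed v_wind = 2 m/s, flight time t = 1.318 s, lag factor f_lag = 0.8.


drift = v_wind * lag * t = 2 * 0.8 * 1.318 = 2.1088 m ≈ 210.9 cm

210.9 cm


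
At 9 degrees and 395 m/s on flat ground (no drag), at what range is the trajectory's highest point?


R = v0^2*sin(2*theta)/g = 395^2*sin(2*9°)/9.81 = 4914.82 m
apex_dist = R/2 = 4914.82/2 = 2457 m

2457 m


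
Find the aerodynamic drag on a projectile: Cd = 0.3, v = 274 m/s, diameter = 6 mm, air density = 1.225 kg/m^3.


A = pi*(d/2)^2 = pi*(6/2000)^2 = 2.82743e-05 m^2
Fd = 0.5*Cd*rho*A*v^2 = 0.5*0.3*1.225*2.82743e-05*274^2 = 0.3901 N

0.3901 N


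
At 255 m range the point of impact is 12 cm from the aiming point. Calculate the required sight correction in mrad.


1 mrad subtends 1 cm per 10 m of range, so adj = error_cm / (dist_m / 10) = 12 / (255/10) = 0.4706 mrad

0.4706 mrad


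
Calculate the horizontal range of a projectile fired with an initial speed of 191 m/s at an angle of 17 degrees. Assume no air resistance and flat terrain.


R = v0^2 * sin(2*theta) / g = 191^2 * sin(2*17°) / 9.81 = 2080 m

2080 m


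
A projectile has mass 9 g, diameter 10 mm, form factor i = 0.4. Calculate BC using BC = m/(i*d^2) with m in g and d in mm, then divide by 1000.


BC = m/(i*d^2*1000) = 9/(0.4 * 10^2 * 1000) = 0.000225

0.000225


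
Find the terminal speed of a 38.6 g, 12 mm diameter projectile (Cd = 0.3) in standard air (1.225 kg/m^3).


A = pi*(d/2)^2 = pi*(12/2000)^2 = 1.13097e-04 m^2
vt = sqrt(2mg/(Cd*rho*A)) = sqrt(2*0.0386*9.81/(0.3 * 1.225 * 1.13097e-04)) = 135 m/s

135 m/s


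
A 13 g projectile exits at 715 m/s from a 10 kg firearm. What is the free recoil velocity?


v_recoil = m_p * v_p / m_gun = 0.013 * 715 / 10 = 0.9295 m/s

0.9295 m/s


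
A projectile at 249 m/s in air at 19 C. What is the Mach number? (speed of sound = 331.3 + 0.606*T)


a = 331.3 + 0.606*(19) = 342.814 m/s
M = v/a = 249/342.814 = 0.7263

0.7263


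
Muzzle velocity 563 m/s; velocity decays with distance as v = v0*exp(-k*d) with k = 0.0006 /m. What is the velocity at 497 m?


v = v0*exp(-k*d) = 563*exp(-0.0006*497) = 417.8 m/s

417.8 m/s


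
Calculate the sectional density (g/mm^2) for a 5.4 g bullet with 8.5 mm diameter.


SD = m/d^2 = 5.4/8.5^2 = 0.07474 g/mm^2

0.07474 g/mm^2


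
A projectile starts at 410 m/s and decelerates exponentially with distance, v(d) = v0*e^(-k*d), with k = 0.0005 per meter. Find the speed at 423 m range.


v = v0*exp(-k*d) = 410*exp(-0.0005*423) = 331.8 m/s

331.8 m/s


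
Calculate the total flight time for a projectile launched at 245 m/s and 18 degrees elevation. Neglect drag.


T = 2*v0*sin(theta)/g = 2*245*sin(18°)/9.81 = 15.44 s

15.44 s


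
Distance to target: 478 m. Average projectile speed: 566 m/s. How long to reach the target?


t = d/v = 478/566 = 0.8445 s

0.8445 s


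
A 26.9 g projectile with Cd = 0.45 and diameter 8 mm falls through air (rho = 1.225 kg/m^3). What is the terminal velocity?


A = pi*(d/2)^2 = pi*(8/2000)^2 = 5.02655e-05 m^2
vt = sqrt(2mg/(Cd*rho*A)) = sqrt(2*0.0269*9.81/(0.45 * 1.225 * 5.02655e-05)) = 138 m/s

138 m/s


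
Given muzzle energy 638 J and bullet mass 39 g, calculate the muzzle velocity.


v = sqrt(2*E/m) = sqrt(2*638/0.039) = 180.9 m/s

180.9 m/s


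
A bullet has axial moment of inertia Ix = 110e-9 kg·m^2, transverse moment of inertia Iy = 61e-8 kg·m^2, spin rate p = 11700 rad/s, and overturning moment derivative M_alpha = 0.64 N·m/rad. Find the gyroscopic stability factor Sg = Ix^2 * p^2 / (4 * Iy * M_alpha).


Sg = Ix^2 * p^2 / (4 * Iy * M_alpha) = (110e-9)^2 * 11700^2 / (4 * 61e-8 * 0.64) = 1.061

1.061


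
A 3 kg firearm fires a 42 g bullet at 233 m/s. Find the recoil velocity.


v_recoil = m_p * v_p / m_gun = 0.042 * 233 / 3 = 3.262 m/s

3.262 m/s


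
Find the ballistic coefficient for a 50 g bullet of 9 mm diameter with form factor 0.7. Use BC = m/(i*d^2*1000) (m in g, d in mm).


BC = m/(i*d^2*1000) = 50/(0.7 * 9^2 * 1000) = 0.0008818

0.0008818


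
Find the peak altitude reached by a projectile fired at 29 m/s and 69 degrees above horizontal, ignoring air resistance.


H = (v0*sin(theta))^2 / (2g) = (29*sin(69°))^2 / (2*9.81) = 37.36 m

37.36 m


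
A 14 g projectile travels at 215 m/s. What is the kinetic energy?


E = 0.5*m*v^2 = 0.5*0.014*215^2 = 323.6 J

323.6 J


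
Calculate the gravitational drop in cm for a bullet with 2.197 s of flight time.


drop = 0.5*g*t^2 = 0.5*9.81*2.197^2 = 23.6755 m ≈ 2368 cm

2368 cm


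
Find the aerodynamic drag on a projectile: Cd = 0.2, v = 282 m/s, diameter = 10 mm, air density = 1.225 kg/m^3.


A = pi*(d/2)^2 = pi*(10/2000)^2 = 7.85398e-05 m^2
Fd = 0.5*Cd*rho*A*v^2 = 0.5*0.2*1.225*7.85398e-05*282^2 = 0.7651 N

0.7651 N


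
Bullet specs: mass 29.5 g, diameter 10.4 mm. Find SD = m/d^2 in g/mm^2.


SD = m/d^2 = 29.5/10.4^2 = 0.2727 g/mm^2

0.2727 g/mm^2


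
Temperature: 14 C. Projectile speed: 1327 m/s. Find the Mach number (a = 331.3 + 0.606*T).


a = 331.3 + 0.606*(14) = 339.784 m/s
M = v/a = 1327/339.784 = 3.905

3.905


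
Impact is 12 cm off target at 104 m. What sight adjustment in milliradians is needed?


1 mrad subtends 1 cm per 10 m of range, so adj = error_cm / (dist_m / 10) = 12 / (104/10) = 1.154 mrad

1.154 mrad


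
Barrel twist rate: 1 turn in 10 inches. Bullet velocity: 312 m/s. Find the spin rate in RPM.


twist_m = 10*0.0254 = 0.254 m
spin = v/twist = 312/0.254 = 1228.346 rev/s
RPM = spin*60 = 1228.346*60 ≈ 73701 RPM

73701 RPM


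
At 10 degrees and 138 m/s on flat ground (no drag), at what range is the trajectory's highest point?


R = v0^2*sin(2*theta)/g = 138^2*sin(2*10°)/9.81 = 663.958 m
apex_dist = R/2 = 663.958/2 = 332 m

332 m


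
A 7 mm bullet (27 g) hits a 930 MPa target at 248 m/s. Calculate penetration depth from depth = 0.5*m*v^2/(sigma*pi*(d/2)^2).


A = pi*(d/2)^2 = pi*(7/2)^2 = 38.4845 mm^2
E = 0.5*m*v^2 = 0.5*0.027*248^2 = 830.304 J
depth = E/(sigma*A) = 830.304 J / (930 MPa * 38.4845 mm^2) = 830.304/(930 * 38.4845) m = 0.0231989 m ≈ 23.2 mm

23.2 mm


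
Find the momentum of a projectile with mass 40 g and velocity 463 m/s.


p = m*v = 0.04*463 = 18.52 kg·m/s

18.52 kg·m/s


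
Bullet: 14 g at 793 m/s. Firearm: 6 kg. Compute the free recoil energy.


v_r = m_p*v_p/m_gun = 0.014*793/6 = 1.85033 m/s, E_r = 0.5*m_gun*v_r^2 = 0.5*6*1.85033^2 = 10.27 J

10.27 J


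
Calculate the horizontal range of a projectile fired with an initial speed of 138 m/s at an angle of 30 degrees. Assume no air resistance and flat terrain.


R = v0^2 * sin(2*theta) / g = 138^2 * sin(2*30°) / 9.81 = 1681 m

1681 m
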